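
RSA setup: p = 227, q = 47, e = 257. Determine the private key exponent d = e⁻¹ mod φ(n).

φ(n) = (p−1)(q−1) = 226·46 = 10396.
Need d with 257·d ≡ 1 (mod 10396). Apply the extended Euclidean algorithm:
10396 = 40·257 + 116
257 = 2·116 + 25
116 = 4·25 + 16
25 = 1·16 + 9
16 = 1·9 + 7
9 = 1·7 + 2
7 = 3·2 + 1
2 = 2·1 + 0
Back-substitute:
1 = 7 − 3·2
1 = −3·9 + 4·7
1 = 4·16 − 7·9
1 = −7·25 + 11·16
1 = 11·116 − 51·25
1 = −51·257 + 113·116
1 = 113·10396 − 4571·257
So 257·(-4571) ≡ 1 (mod 10396), hence d ≡ -4571 ≡ 5825 (mod 10396).

5825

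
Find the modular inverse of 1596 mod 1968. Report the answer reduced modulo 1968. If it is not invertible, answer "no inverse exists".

Compute gcd(1596, 1968):
1968 = 1*1596 + 372
1596 = 4*372 + 108
372 = 3*108 + 48
108 = 2*48 + 12
48 = 4*12 + 0
The gcd is 12, not 1, hence no inverse exists.

no inverse exists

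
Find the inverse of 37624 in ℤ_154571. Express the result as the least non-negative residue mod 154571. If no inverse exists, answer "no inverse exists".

Apply the Euclidean algorithm to 154571 and 37624:
154571 = 4·37624 + 4075
37624 = 9·4075 + 949
4075 = 4·949 + 279
949 = 3·279 + 112
279 = 2·112 + 55
112 = 2·55 + 2
55 = 27·2 + 1
2 = 2·1 + 0
gcd = 1, so the inverse exists. Back-substitute:
1 = 55 − 27·2
1 = −27·112 + 55·55
1 = 55·279 − 137·112
1 = −137·949 + 466·279
1 = 466·4075 − 2001·949
1 = −2001·37624 + 18475·4075
1 = 18475·154571 − 75901·37624
So 37624·(-75901) ≡ 1 (mod 154571), and -75901 ≡ 78670 (mod 154571).

78670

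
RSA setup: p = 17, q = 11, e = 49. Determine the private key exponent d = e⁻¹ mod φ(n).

49

φ(n) = (p−1)(q−1) = 16·10 = 160.
Need d with 49·d ≡ 1 (mod 160). Apply the extended Euclidean algorithm:
160 = 3×49 + 13
49 = 3×13 + 10
13 = 1×10 + 3
10 = 3×3 + 1
3 = 3×1 + 0
Back-substitute:
1 = 10 − 3·3
1 = −3·13 + 4·10
1 = 4·49 − 15·13
1 = −15·160 + 49·49
So 49·49 ≡ 1 (mod 160), hence d = 49.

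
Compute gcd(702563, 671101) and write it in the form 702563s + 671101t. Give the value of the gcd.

Apply Euclid's algorithm to 702563 and 671101:
702563 = 1*671101 + 31462
671101 = 21*31462 + 10399
31462 = 3*10399 + 265
10399 = 39*265 + 64
265 = 4*64 + 9
64 = 7*9 + 1
9 = 9*1 + 0
gcd(702563, 671101) = 1.
Working backward:
1 = 64 − 7·9
1 = −7·265 + 29·64
1 = 29·10399 − 1138·265
1 = −1138·31462 + 3443·10399
1 = 3443·671101 − 73441·31462
1 = −73441·702563 + 76884·671101
So 1 = (-73441)·702563 + (76884)·671101.

1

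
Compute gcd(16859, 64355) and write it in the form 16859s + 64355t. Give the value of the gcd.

Euclidean algorithm:
64355 = 3*16859 + 13778
16859 = 1*13778 + 3081
13778 = 4*3081 + 1454
3081 = 2*1454 + 173
1454 = 8*173 + 70
173 = 2*70 + 33
70 = 2*33 + 4
33 = 8*4 + 1
4 = 4*1 + 0
gcd(16859, 64355) = 1.
Back-substituting:
1 = 33 − 8·4
1 = −8·70 + 17·33
1 = 17·173 − 42·70
1 = −42·1454 + 353·173
1 = 353·3081 − 748·1454
1 = −748·13778 + 3345·3081
1 = 3345·16859 − 4093·13778
1 = −4093·64355 + 15624·16859
So 1 = (-4093)·64355 + (15624)·16859.

1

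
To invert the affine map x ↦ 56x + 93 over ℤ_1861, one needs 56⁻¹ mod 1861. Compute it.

1429

Apply the Euclidean algorithm to 1861 and 56:
1861 = 33·56 + 13
56 = 4·13 + 4
13 = 3·4 + 1
4 = 4·1 + 0
Since gcd(56, 1861) = 1, back-substitute to write 1 as a combination:
1 = 13 − 3·4
1 = −3·56 + 13·13
1 = 13·1861 − 432·56
Hence 56⁻¹ ≡ -432 ≡ 1429 (mod 1861).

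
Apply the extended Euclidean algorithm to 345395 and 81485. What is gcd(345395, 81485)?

5

Apply Euclid's algorithm to 345395 and 81485:
345395 = 4×81485 + 19455
81485 = 4×19455 + 3665
19455 = 5×3665 + 1130
3665 = 3×1130 + 275
1130 = 4×275 + 30
275 = 9×30 + 5
30 = 6×5 + 0
gcd(345395, 81485) = 5.
Express as a combination:
5 = 275 − 9·30
5 = −9·1130 + 37·275
5 = 37·3665 − 120·1130
5 = −120·19455 + 637·3665
5 = 637·81485 − 2668·19455
5 = −2668·345395 + 11309·81485
So 5 = (-2668)·345395 + (11309)·81485.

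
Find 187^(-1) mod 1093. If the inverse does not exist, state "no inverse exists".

754

Apply the Euclidean algorithm to 1093 and 187:
1093 = 5×187 + 158
187 = 1×158 + 29
158 = 5×29 + 13
29 = 2×13 + 3
13 = 4×3 + 1
3 = 3×1 + 0
The gcd is 1. Working backward:
1 = 13 − 4·3
1 = −4·29 + 9·13
1 = 9·158 − 49·29
1 = −49·187 + 58·158
1 = 58·1093 − 339·187
So 187·(-339) ≡ 1 (mod 1093), and -339 ≡ 754 (mod 1093).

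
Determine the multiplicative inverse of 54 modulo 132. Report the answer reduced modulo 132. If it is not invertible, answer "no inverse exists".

no inverse exists

Compute gcd(54, 132):
132 = 2*54 + 24
54 = 2*24 + 6
24 = 4*6 + 0
Since gcd = 6 > 1, 54 is not a unit mod 132.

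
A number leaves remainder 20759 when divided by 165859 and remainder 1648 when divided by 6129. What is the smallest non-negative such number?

Write x = 20759 + 165859·k. Then 165859·k ≡ 1648 − 20759 ≡ 5405 (mod 6129).
Need 165859⁻¹ mod 6129. Extended Euclid on (6129, 376):
6129 = 16*376 + 113
376 = 3*113 + 37
113 = 3*37 + 2
37 = 18*2 + 1
2 = 2*1 + 0
Back-substitute:
1 = 37 − 18·2
1 = −18·113 + 55·37
1 = 55·376 − 183·113
1 = −183·6129 + 2983·376
165859⁻¹ ≡ 2983 (mod 6129), so k ≡ 2983·5405 ≡ 3845 (mod 6129).
x = 20759 + 165859·3845 = 637748614.

637748614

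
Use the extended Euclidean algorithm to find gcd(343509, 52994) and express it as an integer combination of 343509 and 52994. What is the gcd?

Euclidean algorithm:
343509 = 6·52994 + 25545
52994 = 2·25545 + 1904
25545 = 13·1904 + 793
1904 = 2·793 + 318
793 = 2·318 + 157
318 = 2·157 + 4
157 = 39·4 + 1
4 = 4·1 + 0
gcd(343509, 52994) = 1.
Working backward:
1 = 157 − 39·4
1 = −39·318 + 79·157
1 = 79·793 − 197·318
1 = −197·1904 + 473·793
1 = 473·25545 − 6346·1904
1 = −6346·52994 + 13165·25545
1 = 13165·343509 − 85336·52994
So 1 = (13165)·343509 + (-85336)·52994.

1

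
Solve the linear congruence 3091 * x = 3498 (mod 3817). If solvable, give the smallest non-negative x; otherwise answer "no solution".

216

First find gcd(3091, 3817):
3817 = 1·3091 + 726
3091 = 4·726 + 187
726 = 3·187 + 165
187 = 1·165 + 22
165 = 7·22 + 11
22 = 2·11 + 0
gcd = 11 and 11 | 3498, so solutions exist. Divide through by 11: 281x ≡ 318 (mod 347).
Now find 281⁻¹ mod 347:
347 = 1·281 + 66
281 = 4·66 + 17
66 = 3·17 + 15
17 = 1·15 + 2
15 = 7·2 + 1
2 = 2·1 + 0
Back-substitute:
1 = 15 − 7·2
1 = −7·17 + 8·15
1 = 8·66 − 31·17
1 = −31·281 + 132·66
1 = 132·347 − 163·281
So 281·(-163) ≡ 1 (mod 347), i.e. 281⁻¹ ≡ 184.
Then x ≡ 184·318 ≡ 216 (mod 347); the smallest non-negative solution is x = 216.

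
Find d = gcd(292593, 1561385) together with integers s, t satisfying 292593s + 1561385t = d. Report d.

7

Repeated division:
1561385 = 5×292593 + 98420
292593 = 2×98420 + 95753
98420 = 1×95753 + 2667
95753 = 35×2667 + 2408
2667 = 1×2408 + 259
2408 = 9×259 + 77
259 = 3×77 + 28
77 = 2×28 + 21
28 = 1×21 + 7
21 = 3×7 + 0
gcd(292593, 1561385) = 7.
Back-substituting:
7 = 28 − 21
7 = −77 + 3·28
7 = 3·259 − 10·77
7 = −10·2408 + 93·259
7 = 93·2667 − 103·2408
7 = −103·95753 + 3698·2667
7 = 3698·98420 − 3801·95753
7 = −3801·292593 + 11300·98420
7 = 11300·1561385 − 60301·292593
So 7 = (11300)·1561385 + (-60301)·292593.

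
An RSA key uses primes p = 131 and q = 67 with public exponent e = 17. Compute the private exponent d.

φ(n) = (p−1)(q−1) = 130·66 = 8580.
Need d with 17·d ≡ 1 (mod 8580). Apply the extended Euclidean algorithm:
8580 = 504×17 + 12
17 = 1×12 + 5
12 = 2×5 + 2
5 = 2×2 + 1
2 = 2×1 + 0
Back-substitute:
1 = 5 − 2·2
1 = −2·12 + 5·5
1 = 5·17 − 7·12
1 = −7·8580 + 3533·17
So 17·3533 ≡ 1 (mod 8580), hence d = 3533.

3533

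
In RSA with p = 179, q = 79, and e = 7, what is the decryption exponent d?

3967

φ(n) = (p−1)(q−1) = 178·78 = 13884.
Need d with 7·d ≡ 1 (mod 13884). Apply the extended Euclidean algorithm:
13884 = 1983·7 + 3
7 = 2·3 + 1
3 = 3·1 + 0
Back-substitute:
1 = 7 − 2·3
1 = −2·13884 + 3967·7
So 7·3967 ≡ 1 (mod 13884), hence d = 3967.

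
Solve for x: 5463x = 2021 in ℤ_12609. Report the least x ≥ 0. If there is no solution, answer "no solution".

gcd(5463, 12609):
12609 = 2*5463 + 1683
5463 = 3*1683 + 414
1683 = 4*414 + 27
414 = 15*27 + 9
27 = 3*9 + 0
gcd = 9, but 9 ∤ 2021, so the congruence has no solution.

no solution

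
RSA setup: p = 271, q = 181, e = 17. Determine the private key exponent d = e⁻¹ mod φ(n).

17153

φ(n) = (p−1)(q−1) = 270·180 = 48600.
Need d with 17·d ≡ 1 (mod 48600). Apply the extended Euclidean algorithm:
48600 = 2858*17 + 14
17 = 1*14 + 3
14 = 4*3 + 2
3 = 1*2 + 1
2 = 2*1 + 0
Back-substitute:
1 = 3 − 2
1 = −14 + 5·3
1 = 5·17 − 6·14
1 = −6·48600 + 17153·17
So 17·17153 ≡ 1 (mod 48600), hence d = 17153.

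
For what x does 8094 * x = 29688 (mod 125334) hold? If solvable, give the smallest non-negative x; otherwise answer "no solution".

First find gcd(8094, 125334):
125334 = 15×8094 + 3924
8094 = 2×3924 + 246
3924 = 15×246 + 234
246 = 1×234 + 12
234 = 19×12 + 6
12 = 2×6 + 0
gcd = 6 and 6 | 29688, so solutions exist. Divide through by 6: 1349x ≡ 4948 (mod 20889).
Now find 1349⁻¹ mod 20889:
20889 = 15*1349 + 654
1349 = 2*654 + 41
654 = 15*41 + 39
41 = 1*39 + 2
39 = 19*2 + 1
2 = 2*1 + 0
Back-substitute:
1 = 39 − 19·2
1 = −19·41 + 20·39
1 = 20·654 − 319·41
1 = −319·1349 + 658·654
1 = 658·20889 − 10189·1349
So 1349·(-10189) ≡ 1 (mod 20889), i.e. 1349⁻¹ ≡ 10700.
Then x ≡ 10700·4948 ≡ 10874 (mod 20889); the smallest non-negative solution is x = 10874.

10874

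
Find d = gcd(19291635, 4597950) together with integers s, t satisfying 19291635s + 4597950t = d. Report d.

Repeated division:
19291635 = 4×4597950 + 899835
4597950 = 5×899835 + 98775
899835 = 9×98775 + 10860
98775 = 9×10860 + 1035
10860 = 10×1035 + 510
1035 = 2×510 + 15
510 = 34×15 + 0
gcd(19291635, 4597950) = 15.
Working backward:
15 = 1035 − 2·510
15 = −2·10860 + 21·1035
15 = 21·98775 − 191·10860
15 = −191·899835 + 1740·98775
15 = 1740·4597950 − 8891·899835
15 = −8891·19291635 + 37304·4597950
So 15 = (-8891)·19291635 + (37304)·4597950.

15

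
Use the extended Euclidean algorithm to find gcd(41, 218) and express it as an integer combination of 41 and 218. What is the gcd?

Euclidean algorithm:
218 = 5×41 + 13
41 = 3×13 + 2
13 = 6×2 + 1
2 = 2×1 + 0
gcd(41, 218) = 1.
Express as a combination:
1 = 13 − 6·2
1 = −6·41 + 19·13
1 = 19·218 − 101·41
So 1 = (19)·218 + (-101)·41.

1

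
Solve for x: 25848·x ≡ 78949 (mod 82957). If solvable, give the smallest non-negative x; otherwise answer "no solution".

First find gcd(25848, 82957):
82957 = 3*25848 + 5413
25848 = 4*5413 + 4196
5413 = 1*4196 + 1217
4196 = 3*1217 + 545
1217 = 2*545 + 127
545 = 4*127 + 37
127 = 3*37 + 16
37 = 2*16 + 5
16 = 3*5 + 1
5 = 5*1 + 0
gcd = 1, so a unique solution mod 82957 exists.
Back-substitute for the Bézout coefficients:
1 = 16 − 3·5
1 = −3·37 + 7·16
1 = 7·127 − 24·37
1 = −24·545 + 103·127
1 = 103·1217 − 230·545
1 = −230·4196 + 793·1217
1 = 793·5413 − 1023·4196
1 = −1023·25848 + 4885·5413
1 = 4885·82957 − 15678·25848
So 25848·(-15678) ≡ 1 (mod 82957), giving 25848⁻¹ ≡ 67279.
x ≡ 25848⁻¹·78949 ≡ 67279·78949 ≡ 38975 (mod 82957).

38975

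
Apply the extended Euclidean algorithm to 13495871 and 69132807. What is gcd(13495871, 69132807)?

1

Repeated division:
69132807 = 5×13495871 + 1653452
13495871 = 8×1653452 + 268255
1653452 = 6×268255 + 43922
268255 = 6×43922 + 4723
43922 = 9×4723 + 1415
4723 = 3×1415 + 478
1415 = 2×478 + 459
478 = 1×459 + 19
459 = 24×19 + 3
19 = 6×3 + 1
3 = 3×1 + 0
gcd(13495871, 69132807) = 1.
Express as a combination:
1 = 19 − 6·3
1 = −6·459 + 145·19
1 = 145·478 − 151·459
1 = −151·1415 + 447·478
1 = 447·4723 − 1492·1415
1 = −1492·43922 + 13875·4723
1 = 13875·268255 − 84742·43922
1 = −84742·1653452 + 522327·268255
1 = 522327·13495871 − 4263358·1653452
1 = −4263358·69132807 + 21839117·13495871
So 1 = (-4263358)·69132807 + (21839117)·13495871.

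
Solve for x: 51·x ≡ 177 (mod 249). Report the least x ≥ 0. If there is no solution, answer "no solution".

23

First find gcd(51, 249):
249 = 4*51 + 45
51 = 1*45 + 6
45 = 7*6 + 3
6 = 2*3 + 0
gcd = 3 and 3 | 177, so solutions exist. Divide through by 3: 17x ≡ 59 (mod 83).
Now find 17⁻¹ mod 83:
83 = 4·17 + 15
17 = 1·15 + 2
15 = 7·2 + 1
2 = 2·1 + 0
Back-substitute:
1 = 15 − 7·2
1 = −7·17 + 8·15
1 = 8·83 − 39·17
So 17·(-39) ≡ 1 (mod 83), i.e. 17⁻¹ ≡ 44.
Then x ≡ 44·59 ≡ 23 (mod 83); the smallest non-negative solution is x = 23.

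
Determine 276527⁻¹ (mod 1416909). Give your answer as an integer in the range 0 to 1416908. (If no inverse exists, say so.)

gcd(1416909, 276527) by repeated division:
1416909 = 5·276527 + 34274
276527 = 8·34274 + 2335
34274 = 14·2335 + 1584
2335 = 1·1584 + 751
1584 = 2·751 + 82
751 = 9·82 + 13
82 = 6·13 + 4
13 = 3·4 + 1
4 = 4·1 + 0
The gcd is 1. Working backward:
1 = 13 − 3·4
1 = −3·82 + 19·13
1 = 19·751 − 174·82
1 = −174·1584 + 367·751
1 = 367·2335 − 541·1584
1 = −541·34274 + 7941·2335
1 = 7941·276527 − 64069·34274
1 = −64069·1416909 + 328286·276527
So 276527·328286 ≡ 1 (mod 1416909).

328286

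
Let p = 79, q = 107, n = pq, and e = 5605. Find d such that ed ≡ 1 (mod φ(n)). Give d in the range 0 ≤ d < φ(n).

4297

φ(n) = (p−1)(q−1) = 78·106 = 8268.
Need d with 5605·d ≡ 1 (mod 8268). Apply the extended Euclidean algorithm:
8268 = 1*5605 + 2663
5605 = 2*2663 + 279
2663 = 9*279 + 152
279 = 1*152 + 127
152 = 1*127 + 25
127 = 5*25 + 2
25 = 12*2 + 1
2 = 2*1 + 0
Back-substitute:
1 = 25 − 12·2
1 = −12·127 + 61·25
1 = 61·152 − 73·127
1 = −73·279 + 134·152
1 = 134·2663 − 1279·279
1 = −1279·5605 + 2692·2663
1 = 2692·8268 − 3971·5605
So 5605·(-3971) ≡ 1 (mod 8268), hence d ≡ -3971 ≡ 4297 (mod 8268).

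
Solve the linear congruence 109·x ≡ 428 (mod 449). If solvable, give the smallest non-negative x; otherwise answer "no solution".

First find gcd(109, 449):
449 = 4×109 + 13
109 = 8×13 + 5
13 = 2×5 + 3
5 = 1×3 + 2
3 = 1×2 + 1
2 = 2×1 + 0
gcd = 1, so a unique solution mod 449 exists.
Back-substitute for the Bézout coefficients:
1 = 3 − 2
1 = −5 + 2·3
1 = 2·13 − 5·5
1 = −5·109 + 42·13
1 = 42·449 − 173·109
So 109·(-173) ≡ 1 (mod 449), giving 109⁻¹ ≡ 276.
x ≡ 109⁻¹·428 ≡ 276·428 ≡ 41 (mod 449).

41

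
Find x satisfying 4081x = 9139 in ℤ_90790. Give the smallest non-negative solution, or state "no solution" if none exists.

no solution

gcd(4081, 90790):
90790 = 22·4081 + 1008
4081 = 4·1008 + 49
1008 = 20·49 + 28
49 = 1·28 + 21
28 = 1·21 + 7
21 = 3·7 + 0
gcd = 7, but 7 ∤ 9139, so the congruence has no solution.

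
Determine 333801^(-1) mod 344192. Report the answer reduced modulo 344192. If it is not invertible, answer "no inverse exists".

Extended Euclidean algorithm:
344192 = 1×333801 + 10391
333801 = 32×10391 + 1289
10391 = 8×1289 + 79
1289 = 16×79 + 25
79 = 3×25 + 4
25 = 6×4 + 1
4 = 4×1 + 0
The gcd is 1. Working backward:
1 = 25 − 6·4
1 = −6·79 + 19·25
1 = 19·1289 − 310·79
1 = −310·10391 + 2499·1289
1 = 2499·333801 − 80278·10391
1 = −80278·344192 + 82777·333801
So 333801·82777 ≡ 1 (mod 344192).

82777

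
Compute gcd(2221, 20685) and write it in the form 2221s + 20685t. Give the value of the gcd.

Euclidean algorithm:
20685 = 9×2221 + 696
2221 = 3×696 + 133
696 = 5×133 + 31
133 = 4×31 + 9
31 = 3×9 + 4
9 = 2×4 + 1
4 = 4×1 + 0
gcd(2221, 20685) = 1.
Back-substituting:
1 = 9 − 2·4
1 = −2·31 + 7·9
1 = 7·133 − 30·31
1 = −30·696 + 157·133
1 = 157·2221 − 501·696
1 = −501·20685 + 4666·2221
So 1 = (-501)·20685 + (4666)·2221.

1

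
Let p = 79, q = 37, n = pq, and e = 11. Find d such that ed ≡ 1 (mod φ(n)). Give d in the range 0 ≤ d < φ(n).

1787

φ(n) = (p−1)(q−1) = 78·36 = 2808.
Need d with 11·d ≡ 1 (mod 2808). Apply the extended Euclidean algorithm:
2808 = 255*11 + 3
11 = 3*3 + 2
3 = 1*2 + 1
2 = 2*1 + 0
Back-substitute:
1 = 3 − 2
1 = −11 + 4·3
1 = 4·2808 − 1021·11
So 11·(-1021) ≡ 1 (mod 2808), hence d ≡ -1021 ≡ 1787 (mod 2808).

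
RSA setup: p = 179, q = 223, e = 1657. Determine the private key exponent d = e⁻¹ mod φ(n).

φ(n) = (p−1)(q−1) = 178·222 = 39516.
Need d with 1657·d ≡ 1 (mod 39516). Apply the extended Euclidean algorithm:
39516 = 23·1657 + 1405
1657 = 1·1405 + 252
1405 = 5·252 + 145
252 = 1·145 + 107
145 = 1·107 + 38
107 = 2·38 + 31
38 = 1·31 + 7
31 = 4·7 + 3
7 = 2·3 + 1
3 = 3·1 + 0
Back-substitute:
1 = 7 − 2·3
1 = −2·31 + 9·7
1 = 9·38 − 11·31
1 = −11·107 + 31·38
1 = 31·145 − 42·107
1 = −42·252 + 73·145
1 = 73·1405 − 407·252
1 = −407·1657 + 480·1405
1 = 480·39516 − 11447·1657
So 1657·(-11447) ≡ 1 (mod 39516), hence d ≡ -11447 ≡ 28069 (mod 39516).

28069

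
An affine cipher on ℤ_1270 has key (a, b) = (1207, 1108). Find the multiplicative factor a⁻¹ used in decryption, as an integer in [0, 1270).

383

gcd(1270, 1207) by repeated division:
1270 = 1*1207 + 63
1207 = 19*63 + 10
63 = 6*10 + 3
10 = 3*3 + 1
3 = 3*1 + 0
The gcd is 1. Working backward:
1 = 10 − 3·3
1 = −3·63 + 19·10
1 = 19·1207 − 364·63
1 = −364·1270 + 383·1207
So 1207·383 ≡ 1 (mod 1270).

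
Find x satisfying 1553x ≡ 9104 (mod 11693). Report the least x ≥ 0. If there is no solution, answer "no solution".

First find gcd(1553, 11693):
11693 = 7×1553 + 822
1553 = 1×822 + 731
822 = 1×731 + 91
731 = 8×91 + 3
91 = 30×3 + 1
3 = 3×1 + 0
gcd = 1, so a unique solution mod 11693 exists.
Back-substitute for the Bézout coefficients:
1 = 91 − 30·3
1 = −30·731 + 241·91
1 = 241·822 − 271·731
1 = −271·1553 + 512·822
1 = 512·11693 − 3855·1553
So 1553·(-3855) ≡ 1 (mod 11693), giving 1553⁻¹ ≡ 7838.
x ≡ 1553⁻¹·9104 ≡ 7838·9104 ≡ 6466 (mod 11693).

6466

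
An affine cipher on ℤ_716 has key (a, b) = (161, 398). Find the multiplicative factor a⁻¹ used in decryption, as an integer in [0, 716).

169

Run Euclid on (716, 161):
716 = 4*161 + 72
161 = 2*72 + 17
72 = 4*17 + 4
17 = 4*4 + 1
4 = 4*1 + 0
The gcd is 1. Working backward:
1 = 17 − 4·4
1 = −4·72 + 17·17
1 = 17·161 − 38·72
1 = −38·716 + 169·161
So 161·169 ≡ 1 (mod 716).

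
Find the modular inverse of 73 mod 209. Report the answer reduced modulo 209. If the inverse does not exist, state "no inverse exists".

Apply the Euclidean algorithm to 209 and 73:
209 = 2*73 + 63
73 = 1*63 + 10
63 = 6*10 + 3
10 = 3*3 + 1
3 = 3*1 + 0
The gcd is 1. Working backward:
1 = 10 − 3·3
1 = −3·63 + 19·10
1 = 19·73 − 22·63
1 = −22·209 + 63·73
So 73·63 ≡ 1 (mod 209).

63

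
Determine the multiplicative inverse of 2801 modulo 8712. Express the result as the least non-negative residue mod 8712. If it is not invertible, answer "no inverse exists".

4793

gcd(8712, 2801) by repeated division:
8712 = 3·2801 + 309
2801 = 9·309 + 20
309 = 15·20 + 9
20 = 2·9 + 2
9 = 4·2 + 1
2 = 2·1 + 0
gcd = 1, so the inverse exists. Back-substitute:
1 = 9 − 4·2
1 = −4·20 + 9·9
1 = 9·309 − 139·20
1 = −139·2801 + 1260·309
1 = 1260·8712 − 3919·2801
So 2801·(-3919) ≡ 1 (mod 8712), and -3919 ≡ 4793 (mod 8712).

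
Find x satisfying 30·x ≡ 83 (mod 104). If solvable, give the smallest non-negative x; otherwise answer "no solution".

gcd(30, 104):
104 = 3×30 + 14
30 = 2×14 + 2
14 = 7×2 + 0
gcd = 2, but 2 ∤ 83, so the congruence has no solution.

no solution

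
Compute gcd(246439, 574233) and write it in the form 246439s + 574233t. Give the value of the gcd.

1

Apply Euclid's algorithm to 574233 and 246439:
574233 = 2·246439 + 81355
246439 = 3·81355 + 2374
81355 = 34·2374 + 639
2374 = 3·639 + 457
639 = 1·457 + 182
457 = 2·182 + 93
182 = 1·93 + 89
93 = 1·89 + 4
89 = 22·4 + 1
4 = 4·1 + 0
gcd(246439, 574233) = 1.
Express as a combination:
1 = 89 − 22·4
1 = −22·93 + 23·89
1 = 23·182 − 45·93
1 = −45·457 + 113·182
1 = 113·639 − 158·457
1 = −158·2374 + 587·639
1 = 587·81355 − 20116·2374
1 = −20116·246439 + 60935·81355
1 = 60935·574233 − 141986·246439
So 1 = (60935)·574233 + (-141986)·246439.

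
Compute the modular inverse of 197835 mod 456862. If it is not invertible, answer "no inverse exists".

Apply the Euclidean algorithm to 456862 and 197835:
456862 = 2·197835 + 61192
197835 = 3·61192 + 14259
61192 = 4·14259 + 4156
14259 = 3·4156 + 1791
4156 = 2·1791 + 574
1791 = 3·574 + 69
574 = 8·69 + 22
69 = 3·22 + 3
22 = 7·3 + 1
3 = 3·1 + 0
Since gcd(197835, 456862) = 1, back-substitute to write 1 as a combination:
1 = 22 − 7·3
1 = −7·69 + 22·22
1 = 22·574 − 183·69
1 = −183·1791 + 571·574
1 = 571·4156 − 1325·1791
1 = −1325·14259 + 4546·4156
1 = 4546·61192 − 19509·14259
1 = −19509·197835 + 63073·61192
1 = 63073·456862 − 145655·197835
Hence 197835⁻¹ ≡ -145655 ≡ 311207 (mod 456862).

311207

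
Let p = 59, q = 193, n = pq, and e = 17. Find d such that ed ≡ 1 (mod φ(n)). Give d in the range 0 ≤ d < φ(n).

10481

φ(n) = (p−1)(q−1) = 58·192 = 11136.
Need d with 17·d ≡ 1 (mod 11136). Apply the extended Euclidean algorithm:
11136 = 655×17 + 1
17 = 17×1 + 0
Back-substitute:
1 = 11136 − 655·17
So 17·(-655) ≡ 1 (mod 11136), hence d ≡ -655 ≡ 10481 (mod 11136).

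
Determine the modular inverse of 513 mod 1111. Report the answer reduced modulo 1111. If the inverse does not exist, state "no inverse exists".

Run Euclid on (1111, 513):
1111 = 2×513 + 85
513 = 6×85 + 3
85 = 28×3 + 1
3 = 3×1 + 0
Since gcd(513, 1111) = 1, back-substitute to write 1 as a combination:
1 = 85 − 28·3
1 = −28·513 + 169·85
1 = 169·1111 − 366·513
Hence 513⁻¹ ≡ -366 ≡ 745 (mod 1111).

745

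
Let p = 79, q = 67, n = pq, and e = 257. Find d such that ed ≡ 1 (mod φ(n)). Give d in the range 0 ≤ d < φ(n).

641

φ(n) = (p−1)(q−1) = 78·66 = 5148.
Need d with 257·d ≡ 1 (mod 5148). Apply the extended Euclidean algorithm:
5148 = 20×257 + 8
257 = 32×8 + 1
8 = 8×1 + 0
Back-substitute:
1 = 257 − 32·8
1 = −32·5148 + 641·257
So 257·641 ≡ 1 (mod 5148), hence d = 641.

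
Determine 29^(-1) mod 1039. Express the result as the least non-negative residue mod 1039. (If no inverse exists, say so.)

Extended Euclidean algorithm:
1039 = 35·29 + 24
29 = 1·24 + 5
24 = 4·5 + 4
5 = 1·4 + 1
4 = 4·1 + 0
Since gcd(29, 1039) = 1, back-substitute to write 1 as a combination:
1 = 5 − 4
1 = −24 + 5·5
1 = 5·29 − 6·24
1 = −6·1039 + 215·29
So 29·215 ≡ 1 (mod 1039).

215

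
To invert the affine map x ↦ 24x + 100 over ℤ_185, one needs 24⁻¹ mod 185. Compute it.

Extended Euclidean algorithm:
185 = 7·24 + 17
24 = 1·17 + 7
17 = 2·7 + 3
7 = 2·3 + 1
3 = 3·1 + 0
Since gcd(24, 185) = 1, back-substitute to write 1 as a combination:
1 = 7 − 2·3
1 = −2·17 + 5·7
1 = 5·24 − 7·17
1 = −7·185 + 54·24
So 24·54 ≡ 1 (mod 185).

54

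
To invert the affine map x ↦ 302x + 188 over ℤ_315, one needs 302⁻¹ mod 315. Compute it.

gcd(315, 302) by repeated division:
315 = 1·302 + 13
302 = 23·13 + 3
13 = 4·3 + 1
3 = 3·1 + 0
Since gcd(302, 315) = 1, back-substitute to write 1 as a combination:
1 = 13 − 4·3
1 = −4·302 + 93·13
1 = 93·315 − 97·302
Hence 302⁻¹ ≡ -97 ≡ 218 (mod 315).

218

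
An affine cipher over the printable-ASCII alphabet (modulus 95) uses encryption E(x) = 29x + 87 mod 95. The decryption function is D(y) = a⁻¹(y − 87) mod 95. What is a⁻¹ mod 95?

59

Extended Euclidean algorithm:
95 = 3×29 + 8
29 = 3×8 + 5
8 = 1×5 + 3
5 = 1×3 + 2
3 = 1×2 + 1
2 = 2×1 + 0
gcd = 1, so the inverse exists. Back-substitute:
1 = 3 − 2
1 = −5 + 2·3
1 = 2·8 − 3·5
1 = −3·29 + 11·8
1 = 11·95 − 36·29
Thus 29·(-36) ≡ 1 (mod 95); reducing, -36 mod 95 = 59.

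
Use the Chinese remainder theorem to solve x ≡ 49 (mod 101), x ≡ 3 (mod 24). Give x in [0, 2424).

1059

Write x = 49 + 101·k. Then 101·k ≡ 3 − 49 ≡ 2 (mod 24).
Need 101⁻¹ mod 24. Extended Euclid on (24, 5):
24 = 4·5 + 4
5 = 1·4 + 1
4 = 4·1 + 0
Back-substitute:
1 = 5 − 4
1 = −24 + 5·5
101⁻¹ ≡ 5 (mod 24), so k ≡ 5·2 ≡ 10 (mod 24).
x = 49 + 101·10 = 1059.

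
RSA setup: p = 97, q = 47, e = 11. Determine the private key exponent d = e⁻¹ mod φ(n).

803

φ(n) = (p−1)(q−1) = 96·46 = 4416.
Need d with 11·d ≡ 1 (mod 4416). Apply the extended Euclidean algorithm:
4416 = 401*11 + 5
11 = 2*5 + 1
5 = 5*1 + 0
Back-substitute:
1 = 11 − 2·5
1 = −2·4416 + 803·11
So 11·803 ≡ 1 (mod 4416), hence d = 803.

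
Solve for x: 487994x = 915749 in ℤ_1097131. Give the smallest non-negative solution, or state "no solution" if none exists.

First find gcd(487994, 1097131):
1097131 = 2·487994 + 121143
487994 = 4·121143 + 3422
121143 = 35·3422 + 1373
3422 = 2·1373 + 676
1373 = 2·676 + 21
676 = 32·21 + 4
21 = 5·4 + 1
4 = 4·1 + 0
gcd = 1, so a unique solution mod 1097131 exists.
Back-substitute for the Bézout coefficients:
1 = 21 − 5·4
1 = −5·676 + 161·21
1 = 161·1373 − 327·676
1 = −327·3422 + 815·1373
1 = 815·121143 − 28852·3422
1 = −28852·487994 + 116223·121143
1 = 116223·1097131 − 261298·487994
So 487994·(-261298) ≡ 1 (mod 1097131), giving 487994⁻¹ ≡ 835833.
x ≡ 487994⁻¹·915749 ≡ 835833·915749 ≡ 888898 (mod 1097131).

888898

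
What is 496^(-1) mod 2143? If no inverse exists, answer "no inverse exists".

Apply the Euclidean algorithm to 2143 and 496:
2143 = 4·496 + 159
496 = 3·159 + 19
159 = 8·19 + 7
19 = 2·7 + 5
7 = 1·5 + 2
5 = 2·2 + 1
2 = 2·1 + 0
gcd = 1, so the inverse exists. Back-substitute:
1 = 5 − 2·2
1 = −2·7 + 3·5
1 = 3·19 − 8·7
1 = −8·159 + 67·19
1 = 67·496 − 209·159
1 = −209·2143 + 903·496
So 496·903 ≡ 1 (mod 2143).

903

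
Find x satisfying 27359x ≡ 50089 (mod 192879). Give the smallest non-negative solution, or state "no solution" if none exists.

116798

First find gcd(27359, 192879):
192879 = 7·27359 + 1366
27359 = 20·1366 + 39
1366 = 35·39 + 1
39 = 39·1 + 0
gcd = 1, so a unique solution mod 192879 exists.
Back-substitute for the Bézout coefficients:
1 = 1366 − 35·39
1 = −35·27359 + 701·1366
1 = 701·192879 − 4942·27359
So 27359·(-4942) ≡ 1 (mod 192879), giving 27359⁻¹ ≡ 187937.
x ≡ 27359⁻¹·50089 ≡ 187937·50089 ≡ 116798 (mod 192879).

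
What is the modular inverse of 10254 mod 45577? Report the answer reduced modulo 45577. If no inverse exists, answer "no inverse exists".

13810

gcd(45577, 10254) by repeated division:
45577 = 4*10254 + 4561
10254 = 2*4561 + 1132
4561 = 4*1132 + 33
1132 = 34*33 + 10
33 = 3*10 + 3
10 = 3*3 + 1
3 = 3*1 + 0
Since gcd(10254, 45577) = 1, back-substitute to write 1 as a combination:
1 = 10 − 3·3
1 = −3·33 + 10·10
1 = 10·1132 − 343·33
1 = −343·4561 + 1382·1132
1 = 1382·10254 − 3107·4561
1 = −3107·45577 + 13810·10254
So 10254·13810 ≡ 1 (mod 45577).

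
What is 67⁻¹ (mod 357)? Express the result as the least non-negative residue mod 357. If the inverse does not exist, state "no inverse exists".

16

Run Euclid on (357, 67):
357 = 5×67 + 22
67 = 3×22 + 1
22 = 22×1 + 0
Since gcd(67, 357) = 1, back-substitute to write 1 as a combination:
1 = 67 − 3·22
1 = −3·357 + 16·67
So 67·16 ≡ 1 (mod 357).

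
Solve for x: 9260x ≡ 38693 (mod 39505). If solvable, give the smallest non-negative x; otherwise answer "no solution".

no solution

gcd(9260, 39505):
39505 = 4*9260 + 2465
9260 = 3*2465 + 1865
2465 = 1*1865 + 600
1865 = 3*600 + 65
600 = 9*65 + 15
65 = 4*15 + 5
15 = 3*5 + 0
gcd = 5, but 5 ∤ 38693, so the congruence has no solution.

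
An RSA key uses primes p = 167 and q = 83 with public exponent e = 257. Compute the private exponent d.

φ(n) = (p−1)(q−1) = 166·82 = 13612.
Need d with 257·d ≡ 1 (mod 13612). Apply the extended Euclidean algorithm:
13612 = 52·257 + 248
257 = 1·248 + 9
248 = 27·9 + 5
9 = 1·5 + 4
5 = 1·4 + 1
4 = 4·1 + 0
Back-substitute:
1 = 5 − 4
1 = −9 + 2·5
1 = 2·248 − 55·9
1 = −55·257 + 57·248
1 = 57·13612 − 3019·257
So 257·(-3019) ≡ 1 (mod 13612), hence d ≡ -3019 ≡ 10593 (mod 13612).

10593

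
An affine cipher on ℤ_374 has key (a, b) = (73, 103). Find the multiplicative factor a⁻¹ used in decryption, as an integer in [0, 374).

41

Apply the Euclidean algorithm to 374 and 73:
374 = 5×73 + 9
73 = 8×9 + 1
9 = 9×1 + 0
gcd = 1, so the inverse exists. Back-substitute:
1 = 73 − 8·9
1 = −8·374 + 41·73
So 73·41 ≡ 1 (mod 374).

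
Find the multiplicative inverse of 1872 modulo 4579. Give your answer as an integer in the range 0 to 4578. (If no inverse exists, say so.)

4239

Apply the Euclidean algorithm to 4579 and 1872:
4579 = 2*1872 + 835
1872 = 2*835 + 202
835 = 4*202 + 27
202 = 7*27 + 13
27 = 2*13 + 1
13 = 13*1 + 0
The gcd is 1. Working backward:
1 = 27 − 2·13
1 = −2·202 + 15·27
1 = 15·835 − 62·202
1 = −62·1872 + 139·835
1 = 139·4579 − 340·1872
So 1872·(-340) ≡ 1 (mod 4579), and -340 ≡ 4239 (mod 4579).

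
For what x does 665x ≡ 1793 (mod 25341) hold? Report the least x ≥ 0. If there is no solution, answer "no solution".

First find gcd(665, 25341):
25341 = 38·665 + 71
665 = 9·71 + 26
71 = 2·26 + 19
26 = 1·19 + 7
19 = 2·7 + 5
7 = 1·5 + 2
5 = 2·2 + 1
2 = 2·1 + 0
gcd = 1, so a unique solution mod 25341 exists.
Back-substitute for the Bézout coefficients:
1 = 5 − 2·2
1 = −2·7 + 3·5
1 = 3·19 − 8·7
1 = −8·26 + 11·19
1 = 11·71 − 30·26
1 = −30·665 + 281·71
1 = 281·25341 − 10708·665
So 665·(-10708) ≡ 1 (mod 25341), giving 665⁻¹ ≡ 14633.
x ≡ 665⁻¹·1793 ≡ 14633·1793 ≡ 9034 (mod 25341).

9034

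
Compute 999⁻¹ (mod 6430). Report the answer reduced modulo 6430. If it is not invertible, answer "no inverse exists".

1519

Extended Euclidean algorithm:
6430 = 6*999 + 436
999 = 2*436 + 127
436 = 3*127 + 55
127 = 2*55 + 17
55 = 3*17 + 4
17 = 4*4 + 1
4 = 4*1 + 0
gcd = 1, so the inverse exists. Back-substitute:
1 = 17 − 4·4
1 = −4·55 + 13·17
1 = 13·127 − 30·55
1 = −30·436 + 103·127
1 = 103·999 − 236·436
1 = −236·6430 + 1519·999
So 999·1519 ≡ 1 (mod 6430).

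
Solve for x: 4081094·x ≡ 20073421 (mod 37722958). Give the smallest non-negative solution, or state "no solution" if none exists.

no solution

gcd(4081094, 37722958):
37722958 = 9×4081094 + 993112
4081094 = 4×993112 + 108646
993112 = 9×108646 + 15298
108646 = 7×15298 + 1560
15298 = 9×1560 + 1258
1560 = 1×1258 + 302
1258 = 4×302 + 50
302 = 6×50 + 2
50 = 25×2 + 0
gcd = 2, but 2 ∤ 20073421, so the congruence has no solution.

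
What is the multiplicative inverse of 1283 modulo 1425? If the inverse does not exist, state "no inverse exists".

572

Run Euclid on (1425, 1283):
1425 = 1×1283 + 142
1283 = 9×142 + 5
142 = 28×5 + 2
5 = 2×2 + 1
2 = 2×1 + 0
The gcd is 1. Working backward:
1 = 5 − 2·2
1 = −2·142 + 57·5
1 = 57·1283 − 515·142
1 = −515·1425 + 572·1283
So 1283·572 ≡ 1 (mod 1425).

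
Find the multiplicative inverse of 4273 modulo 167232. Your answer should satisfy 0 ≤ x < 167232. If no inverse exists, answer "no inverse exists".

Apply the Euclidean algorithm to 167232 and 4273:
167232 = 39·4273 + 585
4273 = 7·585 + 178
585 = 3·178 + 51
178 = 3·51 + 25
51 = 2·25 + 1
25 = 25·1 + 0
gcd = 1, so the inverse exists. Back-substitute:
1 = 51 − 2·25
1 = −2·178 + 7·51
1 = 7·585 − 23·178
1 = −23·4273 + 168·585
1 = 168·167232 − 6575·4273
So 4273·(-6575) ≡ 1 (mod 167232), and -6575 ≡ 160657 (mod 167232).

160657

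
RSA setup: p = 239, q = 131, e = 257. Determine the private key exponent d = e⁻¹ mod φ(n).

φ(n) = (p−1)(q−1) = 238·130 = 30940.
Need d with 257·d ≡ 1 (mod 30940). Apply the extended Euclidean algorithm:
30940 = 120*257 + 100
257 = 2*100 + 57
100 = 1*57 + 43
57 = 1*43 + 14
43 = 3*14 + 1
14 = 14*1 + 0
Back-substitute:
1 = 43 − 3·14
1 = −3·57 + 4·43
1 = 4·100 − 7·57
1 = −7·257 + 18·100
1 = 18·30940 − 2167·257
So 257·(-2167) ≡ 1 (mod 30940), hence d ≡ -2167 ≡ 28773 (mod 30940).

28773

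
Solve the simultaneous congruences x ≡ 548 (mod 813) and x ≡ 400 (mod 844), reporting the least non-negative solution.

Write x = 548 + 813·k. Then 813·k ≡ 400 − 548 ≡ 696 (mod 844).
Need 813⁻¹ mod 844. Extended Euclid on (844, 813):
844 = 1·813 + 31
813 = 26·31 + 7
31 = 4·7 + 3
7 = 2·3 + 1
3 = 3·1 + 0
Back-substitute:
1 = 7 − 2·3
1 = −2·31 + 9·7
1 = 9·813 − 236·31
1 = −236·844 + 245·813
813⁻¹ ≡ 245 (mod 844), so k ≡ 245·696 ≡ 32 (mod 844).
x = 548 + 813·32 = 26564.

26564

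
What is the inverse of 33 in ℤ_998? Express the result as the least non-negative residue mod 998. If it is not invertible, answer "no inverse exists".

Run Euclid on (998, 33):
998 = 30·33 + 8
33 = 4·8 + 1
8 = 8·1 + 0
Since gcd(33, 998) = 1, back-substitute to write 1 as a combination:
1 = 33 − 4·8
1 = −4·998 + 121·33
So 33·121 ≡ 1 (mod 998).

121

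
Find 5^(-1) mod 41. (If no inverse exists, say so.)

gcd(41, 5) by repeated division:
41 = 8×5 + 1
5 = 5×1 + 0
Since gcd(5, 41) = 1, back-substitute to write 1 as a combination:
1 = 41 − 8·5
Hence 5⁻¹ ≡ -8 ≡ 33 (mod 41).

33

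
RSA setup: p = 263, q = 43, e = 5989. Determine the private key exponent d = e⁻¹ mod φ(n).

φ(n) = (p−1)(q−1) = 262·42 = 11004.
Need d with 5989·d ≡ 1 (mod 11004). Apply the extended Euclidean algorithm:
11004 = 1×5989 + 5015
5989 = 1×5015 + 974
5015 = 5×974 + 145
974 = 6×145 + 104
145 = 1×104 + 41
104 = 2×41 + 22
41 = 1×22 + 19
22 = 1×19 + 3
19 = 6×3 + 1
3 = 3×1 + 0
Back-substitute:
1 = 19 − 6·3
1 = −6·22 + 7·19
1 = 7·41 − 13·22
1 = −13·104 + 33·41
1 = 33·145 − 46·104
1 = −46·974 + 309·145
1 = 309·5015 − 1591·974
1 = −1591·5989 + 1900·5015
1 = 1900·11004 − 3491·5989
So 5989·(-3491) ≡ 1 (mod 11004), hence d ≡ -3491 ≡ 7513 (mod 11004).

7513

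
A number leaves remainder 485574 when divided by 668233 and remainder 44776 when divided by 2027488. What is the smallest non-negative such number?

1255114463688

Write x = 485574 + 668233·k. Then 668233·k ≡ 44776 − 485574 ≡ 1586690 (mod 2027488).
Need 668233⁻¹ mod 2027488. Extended Euclid on (2027488, 668233):
2027488 = 3×668233 + 22789
668233 = 29×22789 + 7352
22789 = 3×7352 + 733
7352 = 10×733 + 22
733 = 33×22 + 7
22 = 3×7 + 1
7 = 7×1 + 0
Back-substitute:
1 = 22 − 3·7
1 = −3·733 + 100·22
1 = 100·7352 − 1003·733
1 = −1003·22789 + 3109·7352
1 = 3109·668233 − 91164·22789
1 = −91164·2027488 + 276601·668233
668233⁻¹ ≡ 276601 (mod 2027488), so k ≡ 276601·1586690 ≡ 1878258 (mod 2027488).
x = 485574 + 668233·1878258 = 1255114463688.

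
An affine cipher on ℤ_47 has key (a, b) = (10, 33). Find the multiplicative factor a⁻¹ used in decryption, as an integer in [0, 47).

Apply the Euclidean algorithm to 47 and 10:
47 = 4×10 + 7
10 = 1×7 + 3
7 = 2×3 + 1
3 = 3×1 + 0
The gcd is 1. Working backward:
1 = 7 − 2·3
1 = −2·10 + 3·7
1 = 3·47 − 14·10
Thus 10·(-14) ≡ 1 (mod 47); reducing, -14 mod 47 = 33.

33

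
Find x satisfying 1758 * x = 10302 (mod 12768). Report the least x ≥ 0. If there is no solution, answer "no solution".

369

First find gcd(1758, 12768):
12768 = 7*1758 + 462
1758 = 3*462 + 372
462 = 1*372 + 90
372 = 4*90 + 12
90 = 7*12 + 6
12 = 2*6 + 0
gcd = 6 and 6 | 10302, so solutions exist. Divide through by 6: 293x ≡ 1717 (mod 2128).
Now find 293⁻¹ mod 2128:
2128 = 7*293 + 77
293 = 3*77 + 62
77 = 1*62 + 15
62 = 4*15 + 2
15 = 7*2 + 1
2 = 2*1 + 0
Back-substitute:
1 = 15 − 7·2
1 = −7·62 + 29·15
1 = 29·77 − 36·62
1 = −36·293 + 137·77
1 = 137·2128 − 995·293
So 293·(-995) ≡ 1 (mod 2128), i.e. 293⁻¹ ≡ 1133.
Then x ≡ 1133·1717 ≡ 369 (mod 2128); the smallest non-negative solution is x = 369.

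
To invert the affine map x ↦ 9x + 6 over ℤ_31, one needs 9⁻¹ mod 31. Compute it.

7

Apply the Euclidean algorithm to 31 and 9:
31 = 3·9 + 4
9 = 2·4 + 1
4 = 4·1 + 0
gcd = 1, so the inverse exists. Back-substitute:
1 = 9 − 2·4
1 = −2·31 + 7·9
So 9·7 ≡ 1 (mod 31).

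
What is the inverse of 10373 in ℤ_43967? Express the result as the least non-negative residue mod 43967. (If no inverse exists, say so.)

Compute gcd(10373, 43967):
43967 = 4×10373 + 2475
10373 = 4×2475 + 473
2475 = 5×473 + 110
473 = 4×110 + 33
110 = 3×33 + 11
33 = 3×11 + 0
The gcd is 11, not 1, hence no inverse exists.

no inverse exists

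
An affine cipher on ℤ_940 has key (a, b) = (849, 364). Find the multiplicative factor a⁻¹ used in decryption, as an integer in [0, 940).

Apply the Euclidean algorithm to 940 and 849:
940 = 1·849 + 91
849 = 9·91 + 30
91 = 3·30 + 1
30 = 30·1 + 0
Since gcd(849, 940) = 1, back-substitute to write 1 as a combination:
1 = 91 − 3·30
1 = −3·849 + 28·91
1 = 28·940 − 31·849
So 849·(-31) ≡ 1 (mod 940), and -31 ≡ 909 (mod 940).

909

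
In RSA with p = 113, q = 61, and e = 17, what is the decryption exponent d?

3953

φ(n) = (p−1)(q−1) = 112·60 = 6720.
Need d with 17·d ≡ 1 (mod 6720). Apply the extended Euclidean algorithm:
6720 = 395·17 + 5
17 = 3·5 + 2
5 = 2·2 + 1
2 = 2·1 + 0
Back-substitute:
1 = 5 − 2·2
1 = −2·17 + 7·5
1 = 7·6720 − 2767·17
So 17·(-2767) ≡ 1 (mod 6720), hence d ≡ -2767 ≡ 3953 (mod 6720).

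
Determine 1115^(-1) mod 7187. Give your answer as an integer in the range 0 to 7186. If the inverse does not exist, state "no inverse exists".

Apply the Euclidean algorithm to 7187 and 1115:
7187 = 6*1115 + 497
1115 = 2*497 + 121
497 = 4*121 + 13
121 = 9*13 + 4
13 = 3*4 + 1
4 = 4*1 + 0
Since gcd(1115, 7187) = 1, back-substitute to write 1 as a combination:
1 = 13 − 3·4
1 = −3·121 + 28·13
1 = 28·497 − 115·121
1 = −115·1115 + 258·497
1 = 258·7187 − 1663·1115
Thus 1115·(-1663) ≡ 1 (mod 7187); reducing, -1663 mod 7187 = 5524.

5524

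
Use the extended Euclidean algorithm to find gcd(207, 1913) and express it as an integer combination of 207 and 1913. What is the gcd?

1

Repeated division:
1913 = 9×207 + 50
207 = 4×50 + 7
50 = 7×7 + 1
7 = 7×1 + 0
gcd(207, 1913) = 1.
Back-substituting:
1 = 50 − 7·7
1 = −7·207 + 29·50
1 = 29·1913 − 268·207
So 1 = (29)·1913 + (-268)·207.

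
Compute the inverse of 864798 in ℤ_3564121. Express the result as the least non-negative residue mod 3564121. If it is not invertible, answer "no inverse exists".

no inverse exists

Compute gcd(864798, 3564121):
3564121 = 4*864798 + 104929
864798 = 8*104929 + 25366
104929 = 4*25366 + 3465
25366 = 7*3465 + 1111
3465 = 3*1111 + 132
1111 = 8*132 + 55
132 = 2*55 + 22
55 = 2*22 + 11
22 = 2*11 + 0
Since gcd = 11 > 1, 864798 is not a unit mod 3564121.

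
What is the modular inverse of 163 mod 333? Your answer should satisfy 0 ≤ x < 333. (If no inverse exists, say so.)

190

Extended Euclidean algorithm:
333 = 2×163 + 7
163 = 23×7 + 2
7 = 3×2 + 1
2 = 2×1 + 0
gcd = 1, so the inverse exists. Back-substitute:
1 = 7 − 3·2
1 = −3·163 + 70·7
1 = 70·333 − 143·163
So 163·(-143) ≡ 1 (mod 333), and -143 ≡ 190 (mod 333).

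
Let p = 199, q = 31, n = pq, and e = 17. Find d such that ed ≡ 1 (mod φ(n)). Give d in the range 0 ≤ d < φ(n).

4193

φ(n) = (p−1)(q−1) = 198·30 = 5940.
Need d with 17·d ≡ 1 (mod 5940). Apply the extended Euclidean algorithm:
5940 = 349×17 + 7
17 = 2×7 + 3
7 = 2×3 + 1
3 = 3×1 + 0
Back-substitute:
1 = 7 − 2·3
1 = −2·17 + 5·7
1 = 5·5940 − 1747·17
So 17·(-1747) ≡ 1 (mod 5940), hence d ≡ -1747 ≡ 4193 (mod 5940).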